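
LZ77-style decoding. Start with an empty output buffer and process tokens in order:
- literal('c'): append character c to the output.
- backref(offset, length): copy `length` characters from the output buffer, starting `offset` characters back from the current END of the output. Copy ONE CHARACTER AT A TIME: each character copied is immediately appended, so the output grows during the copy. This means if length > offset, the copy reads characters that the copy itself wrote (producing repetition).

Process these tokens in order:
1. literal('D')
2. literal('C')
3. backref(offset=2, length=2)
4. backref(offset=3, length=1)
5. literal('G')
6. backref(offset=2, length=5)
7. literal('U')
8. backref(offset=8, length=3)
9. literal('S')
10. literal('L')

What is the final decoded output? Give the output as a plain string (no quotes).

Token 1: literal('D'). Output: "D"
Token 2: literal('C'). Output: "DC"
Token 3: backref(off=2, len=2). Copied 'DC' from pos 0. Output: "DCDC"
Token 4: backref(off=3, len=1). Copied 'C' from pos 1. Output: "DCDCC"
Token 5: literal('G'). Output: "DCDCCG"
Token 6: backref(off=2, len=5) (overlapping!). Copied 'CGCGC' from pos 4. Output: "DCDCCGCGCGC"
Token 7: literal('U'). Output: "DCDCCGCGCGCU"
Token 8: backref(off=8, len=3). Copied 'CGC' from pos 4. Output: "DCDCCGCGCGCUCGC"
Token 9: literal('S'). Output: "DCDCCGCGCGCUCGCS"
Token 10: literal('L'). Output: "DCDCCGCGCGCUCGCSL"

Answer: DCDCCGCGCGCUCGCSL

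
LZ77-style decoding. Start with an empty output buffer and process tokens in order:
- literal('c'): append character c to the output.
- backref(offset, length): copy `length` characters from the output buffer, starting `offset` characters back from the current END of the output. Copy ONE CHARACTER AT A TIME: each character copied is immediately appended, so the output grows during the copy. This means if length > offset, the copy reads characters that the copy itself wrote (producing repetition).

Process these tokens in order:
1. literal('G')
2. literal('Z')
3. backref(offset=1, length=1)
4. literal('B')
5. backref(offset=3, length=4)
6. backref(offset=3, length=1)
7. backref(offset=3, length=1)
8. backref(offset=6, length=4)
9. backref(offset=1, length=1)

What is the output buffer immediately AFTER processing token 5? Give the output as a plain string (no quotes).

Answer: GZZBZZBZ

Derivation:
Token 1: literal('G'). Output: "G"
Token 2: literal('Z'). Output: "GZ"
Token 3: backref(off=1, len=1). Copied 'Z' from pos 1. Output: "GZZ"
Token 4: literal('B'). Output: "GZZB"
Token 5: backref(off=3, len=4) (overlapping!). Copied 'ZZBZ' from pos 1. Output: "GZZBZZBZ"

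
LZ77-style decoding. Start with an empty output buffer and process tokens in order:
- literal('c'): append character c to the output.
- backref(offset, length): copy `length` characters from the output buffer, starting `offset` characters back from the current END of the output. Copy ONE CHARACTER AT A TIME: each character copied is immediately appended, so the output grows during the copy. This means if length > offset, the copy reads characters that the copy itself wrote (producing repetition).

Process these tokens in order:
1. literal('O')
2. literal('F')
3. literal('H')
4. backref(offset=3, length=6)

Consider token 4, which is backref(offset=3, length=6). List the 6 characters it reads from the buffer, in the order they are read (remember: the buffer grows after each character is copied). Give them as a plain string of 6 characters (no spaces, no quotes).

Token 1: literal('O'). Output: "O"
Token 2: literal('F'). Output: "OF"
Token 3: literal('H'). Output: "OFH"
Token 4: backref(off=3, len=6). Buffer before: "OFH" (len 3)
  byte 1: read out[0]='O', append. Buffer now: "OFHO"
  byte 2: read out[1]='F', append. Buffer now: "OFHOF"
  byte 3: read out[2]='H', append. Buffer now: "OFHOFH"
  byte 4: read out[3]='O', append. Buffer now: "OFHOFHO"
  byte 5: read out[4]='F', append. Buffer now: "OFHOFHOF"
  byte 6: read out[5]='H', append. Buffer now: "OFHOFHOFH"

Answer: OFHOFH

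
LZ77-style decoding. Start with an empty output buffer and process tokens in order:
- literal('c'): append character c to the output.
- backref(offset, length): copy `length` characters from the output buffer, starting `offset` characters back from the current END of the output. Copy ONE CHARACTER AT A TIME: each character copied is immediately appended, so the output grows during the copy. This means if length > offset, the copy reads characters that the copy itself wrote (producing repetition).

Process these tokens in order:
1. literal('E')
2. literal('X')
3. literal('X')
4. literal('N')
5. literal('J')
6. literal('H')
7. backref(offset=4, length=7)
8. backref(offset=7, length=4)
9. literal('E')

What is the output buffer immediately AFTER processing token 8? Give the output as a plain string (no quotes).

Token 1: literal('E'). Output: "E"
Token 2: literal('X'). Output: "EX"
Token 3: literal('X'). Output: "EXX"
Token 4: literal('N'). Output: "EXXN"
Token 5: literal('J'). Output: "EXXNJ"
Token 6: literal('H'). Output: "EXXNJH"
Token 7: backref(off=4, len=7) (overlapping!). Copied 'XNJHXNJ' from pos 2. Output: "EXXNJHXNJHXNJ"
Token 8: backref(off=7, len=4). Copied 'XNJH' from pos 6. Output: "EXXNJHXNJHXNJXNJH"

Answer: EXXNJHXNJHXNJXNJH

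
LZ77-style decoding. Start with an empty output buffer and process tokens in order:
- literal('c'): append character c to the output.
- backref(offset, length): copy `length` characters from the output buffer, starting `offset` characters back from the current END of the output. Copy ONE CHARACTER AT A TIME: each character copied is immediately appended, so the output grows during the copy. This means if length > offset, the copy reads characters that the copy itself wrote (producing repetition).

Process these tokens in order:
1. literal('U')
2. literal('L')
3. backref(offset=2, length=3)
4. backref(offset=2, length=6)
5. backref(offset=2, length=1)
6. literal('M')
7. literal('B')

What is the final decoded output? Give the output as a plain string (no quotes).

Token 1: literal('U'). Output: "U"
Token 2: literal('L'). Output: "UL"
Token 3: backref(off=2, len=3) (overlapping!). Copied 'ULU' from pos 0. Output: "ULULU"
Token 4: backref(off=2, len=6) (overlapping!). Copied 'LULULU' from pos 3. Output: "ULULULULULU"
Token 5: backref(off=2, len=1). Copied 'L' from pos 9. Output: "ULULULULULUL"
Token 6: literal('M'). Output: "ULULULULULULM"
Token 7: literal('B'). Output: "ULULULULULULMB"

Answer: ULULULULULULMB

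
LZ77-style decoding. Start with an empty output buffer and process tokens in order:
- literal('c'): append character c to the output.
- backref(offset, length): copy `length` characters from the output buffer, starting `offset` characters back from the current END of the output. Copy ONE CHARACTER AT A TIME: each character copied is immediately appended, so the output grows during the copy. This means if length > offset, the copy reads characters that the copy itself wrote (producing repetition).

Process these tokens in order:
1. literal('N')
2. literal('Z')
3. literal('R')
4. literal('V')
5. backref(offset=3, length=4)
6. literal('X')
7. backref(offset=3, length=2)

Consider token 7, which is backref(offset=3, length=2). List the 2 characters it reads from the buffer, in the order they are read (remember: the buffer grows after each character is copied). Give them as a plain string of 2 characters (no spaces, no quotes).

Token 1: literal('N'). Output: "N"
Token 2: literal('Z'). Output: "NZ"
Token 3: literal('R'). Output: "NZR"
Token 4: literal('V'). Output: "NZRV"
Token 5: backref(off=3, len=4) (overlapping!). Copied 'ZRVZ' from pos 1. Output: "NZRVZRVZ"
Token 6: literal('X'). Output: "NZRVZRVZX"
Token 7: backref(off=3, len=2). Buffer before: "NZRVZRVZX" (len 9)
  byte 1: read out[6]='V', append. Buffer now: "NZRVZRVZXV"
  byte 2: read out[7]='Z', append. Buffer now: "NZRVZRVZXVZ"

Answer: VZ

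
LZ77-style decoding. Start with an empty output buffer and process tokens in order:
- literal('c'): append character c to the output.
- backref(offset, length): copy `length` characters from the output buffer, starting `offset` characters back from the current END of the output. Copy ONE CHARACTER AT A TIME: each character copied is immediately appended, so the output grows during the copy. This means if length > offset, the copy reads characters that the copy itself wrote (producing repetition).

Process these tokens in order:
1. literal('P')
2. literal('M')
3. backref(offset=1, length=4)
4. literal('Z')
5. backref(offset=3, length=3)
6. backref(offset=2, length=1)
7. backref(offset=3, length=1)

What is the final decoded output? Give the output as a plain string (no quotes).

Answer: PMMMMMZMMZMM

Derivation:
Token 1: literal('P'). Output: "P"
Token 2: literal('M'). Output: "PM"
Token 3: backref(off=1, len=4) (overlapping!). Copied 'MMMM' from pos 1. Output: "PMMMMM"
Token 4: literal('Z'). Output: "PMMMMMZ"
Token 5: backref(off=3, len=3). Copied 'MMZ' from pos 4. Output: "PMMMMMZMMZ"
Token 6: backref(off=2, len=1). Copied 'M' from pos 8. Output: "PMMMMMZMMZM"
Token 7: backref(off=3, len=1). Copied 'M' from pos 8. Output: "PMMMMMZMMZMM"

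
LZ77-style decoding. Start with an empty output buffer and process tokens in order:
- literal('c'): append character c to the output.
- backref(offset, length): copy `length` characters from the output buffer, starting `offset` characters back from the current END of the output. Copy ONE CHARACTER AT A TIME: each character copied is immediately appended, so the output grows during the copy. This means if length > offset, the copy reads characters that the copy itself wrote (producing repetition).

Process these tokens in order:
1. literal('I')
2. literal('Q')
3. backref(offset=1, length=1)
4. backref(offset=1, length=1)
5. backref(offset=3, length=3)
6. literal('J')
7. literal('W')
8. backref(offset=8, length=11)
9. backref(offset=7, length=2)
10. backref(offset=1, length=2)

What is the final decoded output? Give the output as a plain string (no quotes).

Answer: IQQQQQQJWQQQQQQJWQQQQQQQ

Derivation:
Token 1: literal('I'). Output: "I"
Token 2: literal('Q'). Output: "IQ"
Token 3: backref(off=1, len=1). Copied 'Q' from pos 1. Output: "IQQ"
Token 4: backref(off=1, len=1). Copied 'Q' from pos 2. Output: "IQQQ"
Token 5: backref(off=3, len=3). Copied 'QQQ' from pos 1. Output: "IQQQQQQ"
Token 6: literal('J'). Output: "IQQQQQQJ"
Token 7: literal('W'). Output: "IQQQQQQJW"
Token 8: backref(off=8, len=11) (overlapping!). Copied 'QQQQQQJWQQQ' from pos 1. Output: "IQQQQQQJWQQQQQQJWQQQ"
Token 9: backref(off=7, len=2). Copied 'QQ' from pos 13. Output: "IQQQQQQJWQQQQQQJWQQQQQ"
Token 10: backref(off=1, len=2) (overlapping!). Copied 'QQ' from pos 21. Output: "IQQQQQQJWQQQQQQJWQQQQQQQ"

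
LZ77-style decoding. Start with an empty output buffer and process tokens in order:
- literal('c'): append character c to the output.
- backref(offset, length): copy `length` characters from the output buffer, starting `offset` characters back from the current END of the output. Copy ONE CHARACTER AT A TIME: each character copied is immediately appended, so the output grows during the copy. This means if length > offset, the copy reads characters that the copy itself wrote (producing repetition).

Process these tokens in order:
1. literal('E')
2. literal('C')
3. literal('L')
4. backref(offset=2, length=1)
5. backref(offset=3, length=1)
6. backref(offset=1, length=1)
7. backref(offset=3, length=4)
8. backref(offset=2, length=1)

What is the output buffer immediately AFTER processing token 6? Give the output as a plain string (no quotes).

Token 1: literal('E'). Output: "E"
Token 2: literal('C'). Output: "EC"
Token 3: literal('L'). Output: "ECL"
Token 4: backref(off=2, len=1). Copied 'C' from pos 1. Output: "ECLC"
Token 5: backref(off=3, len=1). Copied 'C' from pos 1. Output: "ECLCC"
Token 6: backref(off=1, len=1). Copied 'C' from pos 4. Output: "ECLCCC"

Answer: ECLCCC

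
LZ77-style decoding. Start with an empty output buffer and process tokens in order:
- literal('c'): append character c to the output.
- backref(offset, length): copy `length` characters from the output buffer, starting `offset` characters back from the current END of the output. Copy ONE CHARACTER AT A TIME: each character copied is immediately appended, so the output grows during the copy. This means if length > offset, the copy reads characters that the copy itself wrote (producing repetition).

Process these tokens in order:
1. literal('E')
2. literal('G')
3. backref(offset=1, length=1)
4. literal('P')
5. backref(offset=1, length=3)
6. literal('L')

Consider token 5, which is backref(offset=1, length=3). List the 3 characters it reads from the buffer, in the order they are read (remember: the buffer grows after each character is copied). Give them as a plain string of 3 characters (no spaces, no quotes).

Answer: PPP

Derivation:
Token 1: literal('E'). Output: "E"
Token 2: literal('G'). Output: "EG"
Token 3: backref(off=1, len=1). Copied 'G' from pos 1. Output: "EGG"
Token 4: literal('P'). Output: "EGGP"
Token 5: backref(off=1, len=3). Buffer before: "EGGP" (len 4)
  byte 1: read out[3]='P', append. Buffer now: "EGGPP"
  byte 2: read out[4]='P', append. Buffer now: "EGGPPP"
  byte 3: read out[5]='P', append. Buffer now: "EGGPPPP"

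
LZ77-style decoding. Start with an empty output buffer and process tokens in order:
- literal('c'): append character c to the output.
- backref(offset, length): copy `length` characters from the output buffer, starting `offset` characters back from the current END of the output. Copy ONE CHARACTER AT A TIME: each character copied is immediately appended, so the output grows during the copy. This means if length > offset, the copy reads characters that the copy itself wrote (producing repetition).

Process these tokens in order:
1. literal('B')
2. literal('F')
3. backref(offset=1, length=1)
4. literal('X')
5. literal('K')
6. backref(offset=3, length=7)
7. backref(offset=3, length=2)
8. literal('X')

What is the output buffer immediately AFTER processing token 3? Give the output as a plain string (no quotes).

Token 1: literal('B'). Output: "B"
Token 2: literal('F'). Output: "BF"
Token 3: backref(off=1, len=1). Copied 'F' from pos 1. Output: "BFF"

Answer: BFF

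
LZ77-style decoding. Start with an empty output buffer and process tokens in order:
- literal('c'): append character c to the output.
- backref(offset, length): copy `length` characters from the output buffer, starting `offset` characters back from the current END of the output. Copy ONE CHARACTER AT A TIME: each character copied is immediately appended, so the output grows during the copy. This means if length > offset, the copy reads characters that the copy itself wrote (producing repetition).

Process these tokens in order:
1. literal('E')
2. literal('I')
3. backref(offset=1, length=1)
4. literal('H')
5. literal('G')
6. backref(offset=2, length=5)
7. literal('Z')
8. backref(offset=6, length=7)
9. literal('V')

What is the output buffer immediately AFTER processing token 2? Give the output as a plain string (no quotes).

Answer: EI

Derivation:
Token 1: literal('E'). Output: "E"
Token 2: literal('I'). Output: "EI"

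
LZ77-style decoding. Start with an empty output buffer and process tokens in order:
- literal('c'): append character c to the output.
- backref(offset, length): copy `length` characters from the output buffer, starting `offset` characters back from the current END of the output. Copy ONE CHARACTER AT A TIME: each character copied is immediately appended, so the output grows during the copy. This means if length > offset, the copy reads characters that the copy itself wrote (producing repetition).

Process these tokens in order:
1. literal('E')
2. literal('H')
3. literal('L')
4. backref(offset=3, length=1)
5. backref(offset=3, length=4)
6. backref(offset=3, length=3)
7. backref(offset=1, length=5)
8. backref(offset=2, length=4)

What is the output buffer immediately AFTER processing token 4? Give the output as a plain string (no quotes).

Answer: EHLE

Derivation:
Token 1: literal('E'). Output: "E"
Token 2: literal('H'). Output: "EH"
Token 3: literal('L'). Output: "EHL"
Token 4: backref(off=3, len=1). Copied 'E' from pos 0. Output: "EHLE"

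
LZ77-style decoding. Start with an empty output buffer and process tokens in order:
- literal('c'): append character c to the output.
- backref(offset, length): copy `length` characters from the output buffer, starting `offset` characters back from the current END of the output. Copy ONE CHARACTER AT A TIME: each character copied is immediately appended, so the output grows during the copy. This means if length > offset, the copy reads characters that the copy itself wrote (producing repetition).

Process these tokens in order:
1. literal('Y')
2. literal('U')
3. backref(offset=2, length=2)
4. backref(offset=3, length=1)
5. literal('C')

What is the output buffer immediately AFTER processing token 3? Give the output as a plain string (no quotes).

Answer: YUYU

Derivation:
Token 1: literal('Y'). Output: "Y"
Token 2: literal('U'). Output: "YU"
Token 3: backref(off=2, len=2). Copied 'YU' from pos 0. Output: "YUYU"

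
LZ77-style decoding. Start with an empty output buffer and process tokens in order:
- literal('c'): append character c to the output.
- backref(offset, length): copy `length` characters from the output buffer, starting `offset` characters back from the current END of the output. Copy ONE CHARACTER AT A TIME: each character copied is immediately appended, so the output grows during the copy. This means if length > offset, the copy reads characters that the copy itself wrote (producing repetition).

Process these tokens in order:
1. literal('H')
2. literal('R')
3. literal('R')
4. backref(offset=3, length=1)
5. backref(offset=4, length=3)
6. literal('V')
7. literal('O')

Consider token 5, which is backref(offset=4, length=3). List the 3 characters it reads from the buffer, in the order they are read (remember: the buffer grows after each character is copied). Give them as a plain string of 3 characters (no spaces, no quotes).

Token 1: literal('H'). Output: "H"
Token 2: literal('R'). Output: "HR"
Token 3: literal('R'). Output: "HRR"
Token 4: backref(off=3, len=1). Copied 'H' from pos 0. Output: "HRRH"
Token 5: backref(off=4, len=3). Buffer before: "HRRH" (len 4)
  byte 1: read out[0]='H', append. Buffer now: "HRRHH"
  byte 2: read out[1]='R', append. Buffer now: "HRRHHR"
  byte 3: read out[2]='R', append. Buffer now: "HRRHHRR"

Answer: HRR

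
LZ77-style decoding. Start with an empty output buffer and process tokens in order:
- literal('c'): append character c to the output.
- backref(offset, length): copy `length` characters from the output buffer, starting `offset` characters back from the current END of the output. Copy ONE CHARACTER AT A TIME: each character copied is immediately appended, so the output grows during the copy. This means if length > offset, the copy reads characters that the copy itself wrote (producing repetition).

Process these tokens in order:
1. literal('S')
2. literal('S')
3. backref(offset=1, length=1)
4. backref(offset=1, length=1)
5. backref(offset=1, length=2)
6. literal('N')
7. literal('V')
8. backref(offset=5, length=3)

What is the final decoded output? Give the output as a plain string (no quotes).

Token 1: literal('S'). Output: "S"
Token 2: literal('S'). Output: "SS"
Token 3: backref(off=1, len=1). Copied 'S' from pos 1. Output: "SSS"
Token 4: backref(off=1, len=1). Copied 'S' from pos 2. Output: "SSSS"
Token 5: backref(off=1, len=2) (overlapping!). Copied 'SS' from pos 3. Output: "SSSSSS"
Token 6: literal('N'). Output: "SSSSSSN"
Token 7: literal('V'). Output: "SSSSSSNV"
Token 8: backref(off=5, len=3). Copied 'SSS' from pos 3. Output: "SSSSSSNVSSS"

Answer: SSSSSSNVSSS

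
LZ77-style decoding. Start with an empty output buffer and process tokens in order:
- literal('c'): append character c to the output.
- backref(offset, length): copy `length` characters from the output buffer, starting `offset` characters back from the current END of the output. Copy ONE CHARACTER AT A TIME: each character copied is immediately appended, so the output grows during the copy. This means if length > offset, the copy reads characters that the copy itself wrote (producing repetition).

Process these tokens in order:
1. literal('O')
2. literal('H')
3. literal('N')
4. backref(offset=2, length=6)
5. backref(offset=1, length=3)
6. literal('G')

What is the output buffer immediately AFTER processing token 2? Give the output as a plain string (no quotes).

Answer: OH

Derivation:
Token 1: literal('O'). Output: "O"
Token 2: literal('H'). Output: "OH"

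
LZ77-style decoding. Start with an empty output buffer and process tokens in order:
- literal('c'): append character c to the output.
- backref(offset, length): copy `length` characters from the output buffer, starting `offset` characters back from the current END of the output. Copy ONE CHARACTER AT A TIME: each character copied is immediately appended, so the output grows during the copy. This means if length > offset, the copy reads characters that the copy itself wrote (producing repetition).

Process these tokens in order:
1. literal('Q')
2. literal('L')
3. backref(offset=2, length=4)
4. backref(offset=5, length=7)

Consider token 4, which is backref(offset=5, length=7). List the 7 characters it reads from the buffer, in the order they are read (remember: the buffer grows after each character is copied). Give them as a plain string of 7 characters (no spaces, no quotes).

Answer: LQLQLLQ

Derivation:
Token 1: literal('Q'). Output: "Q"
Token 2: literal('L'). Output: "QL"
Token 3: backref(off=2, len=4) (overlapping!). Copied 'QLQL' from pos 0. Output: "QLQLQL"
Token 4: backref(off=5, len=7). Buffer before: "QLQLQL" (len 6)
  byte 1: read out[1]='L', append. Buffer now: "QLQLQLL"
  byte 2: read out[2]='Q', append. Buffer now: "QLQLQLLQ"
  byte 3: read out[3]='L', append. Buffer now: "QLQLQLLQL"
  byte 4: read out[4]='Q', append. Buffer now: "QLQLQLLQLQ"
  byte 5: read out[5]='L', append. Buffer now: "QLQLQLLQLQL"
  byte 6: read out[6]='L', append. Buffer now: "QLQLQLLQLQLL"
  byte 7: read out[7]='Q', append. Buffer now: "QLQLQLLQLQLLQ"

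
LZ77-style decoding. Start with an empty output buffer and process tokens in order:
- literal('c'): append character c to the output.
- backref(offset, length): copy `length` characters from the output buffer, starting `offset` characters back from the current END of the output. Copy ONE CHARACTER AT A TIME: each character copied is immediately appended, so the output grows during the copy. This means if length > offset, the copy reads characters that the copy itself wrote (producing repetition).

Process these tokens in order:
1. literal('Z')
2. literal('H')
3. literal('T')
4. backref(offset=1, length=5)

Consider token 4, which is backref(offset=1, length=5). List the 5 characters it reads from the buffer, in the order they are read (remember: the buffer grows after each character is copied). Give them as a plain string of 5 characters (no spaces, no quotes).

Answer: TTTTT

Derivation:
Token 1: literal('Z'). Output: "Z"
Token 2: literal('H'). Output: "ZH"
Token 3: literal('T'). Output: "ZHT"
Token 4: backref(off=1, len=5). Buffer before: "ZHT" (len 3)
  byte 1: read out[2]='T', append. Buffer now: "ZHTT"
  byte 2: read out[3]='T', append. Buffer now: "ZHTTT"
  byte 3: read out[4]='T', append. Buffer now: "ZHTTTT"
  byte 4: read out[5]='T', append. Buffer now: "ZHTTTTT"
  byte 5: read out[6]='T', append. Buffer now: "ZHTTTTTT"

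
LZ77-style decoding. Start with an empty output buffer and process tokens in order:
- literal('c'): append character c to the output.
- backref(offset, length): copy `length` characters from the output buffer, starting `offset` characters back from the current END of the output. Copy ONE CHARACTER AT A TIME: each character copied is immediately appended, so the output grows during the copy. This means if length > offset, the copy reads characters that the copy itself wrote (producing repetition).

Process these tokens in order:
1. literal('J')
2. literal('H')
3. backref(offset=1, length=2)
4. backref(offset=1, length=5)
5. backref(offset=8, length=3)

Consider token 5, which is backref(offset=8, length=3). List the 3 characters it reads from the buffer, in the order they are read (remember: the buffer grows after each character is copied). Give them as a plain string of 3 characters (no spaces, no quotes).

Token 1: literal('J'). Output: "J"
Token 2: literal('H'). Output: "JH"
Token 3: backref(off=1, len=2) (overlapping!). Copied 'HH' from pos 1. Output: "JHHH"
Token 4: backref(off=1, len=5) (overlapping!). Copied 'HHHHH' from pos 3. Output: "JHHHHHHHH"
Token 5: backref(off=8, len=3). Buffer before: "JHHHHHHHH" (len 9)
  byte 1: read out[1]='H', append. Buffer now: "JHHHHHHHHH"
  byte 2: read out[2]='H', append. Buffer now: "JHHHHHHHHHH"
  byte 3: read out[3]='H', append. Buffer now: "JHHHHHHHHHHH"

Answer: HHH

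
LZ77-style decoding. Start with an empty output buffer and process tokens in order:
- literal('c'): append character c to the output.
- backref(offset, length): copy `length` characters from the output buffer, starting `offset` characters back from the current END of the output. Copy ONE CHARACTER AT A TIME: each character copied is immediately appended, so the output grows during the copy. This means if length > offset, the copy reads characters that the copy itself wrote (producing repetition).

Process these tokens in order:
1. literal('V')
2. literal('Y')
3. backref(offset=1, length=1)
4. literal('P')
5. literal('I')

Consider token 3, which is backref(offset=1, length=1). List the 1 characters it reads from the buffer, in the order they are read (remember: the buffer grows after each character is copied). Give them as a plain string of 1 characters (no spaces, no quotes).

Token 1: literal('V'). Output: "V"
Token 2: literal('Y'). Output: "VY"
Token 3: backref(off=1, len=1). Buffer before: "VY" (len 2)
  byte 1: read out[1]='Y', append. Buffer now: "VYY"

Answer: Y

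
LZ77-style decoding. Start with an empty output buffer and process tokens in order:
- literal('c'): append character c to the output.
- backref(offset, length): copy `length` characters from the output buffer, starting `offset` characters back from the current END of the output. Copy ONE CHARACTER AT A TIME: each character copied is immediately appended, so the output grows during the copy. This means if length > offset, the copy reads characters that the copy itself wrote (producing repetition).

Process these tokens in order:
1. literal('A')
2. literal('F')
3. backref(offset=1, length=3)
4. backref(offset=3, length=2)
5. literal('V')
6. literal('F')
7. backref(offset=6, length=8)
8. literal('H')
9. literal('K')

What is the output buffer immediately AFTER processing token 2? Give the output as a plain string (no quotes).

Token 1: literal('A'). Output: "A"
Token 2: literal('F'). Output: "AF"

Answer: AF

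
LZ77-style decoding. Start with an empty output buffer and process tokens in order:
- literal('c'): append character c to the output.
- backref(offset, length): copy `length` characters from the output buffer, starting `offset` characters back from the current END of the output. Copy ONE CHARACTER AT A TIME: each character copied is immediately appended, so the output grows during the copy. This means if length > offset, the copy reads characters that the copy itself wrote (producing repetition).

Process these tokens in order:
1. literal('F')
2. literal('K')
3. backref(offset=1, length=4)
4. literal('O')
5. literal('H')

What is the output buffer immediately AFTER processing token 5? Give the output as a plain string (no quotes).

Answer: FKKKKKOH

Derivation:
Token 1: literal('F'). Output: "F"
Token 2: literal('K'). Output: "FK"
Token 3: backref(off=1, len=4) (overlapping!). Copied 'KKKK' from pos 1. Output: "FKKKKK"
Token 4: literal('O'). Output: "FKKKKKO"
Token 5: literal('H'). Output: "FKKKKKOH"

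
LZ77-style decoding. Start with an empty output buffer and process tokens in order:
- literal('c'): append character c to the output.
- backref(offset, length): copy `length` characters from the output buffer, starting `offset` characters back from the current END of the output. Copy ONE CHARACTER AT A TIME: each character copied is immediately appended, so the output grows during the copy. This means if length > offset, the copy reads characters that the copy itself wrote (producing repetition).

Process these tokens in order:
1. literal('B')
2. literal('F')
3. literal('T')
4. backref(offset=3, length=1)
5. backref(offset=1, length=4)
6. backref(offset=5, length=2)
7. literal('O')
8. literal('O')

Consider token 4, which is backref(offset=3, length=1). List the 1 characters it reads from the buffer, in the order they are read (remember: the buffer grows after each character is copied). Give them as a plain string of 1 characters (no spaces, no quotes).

Token 1: literal('B'). Output: "B"
Token 2: literal('F'). Output: "BF"
Token 3: literal('T'). Output: "BFT"
Token 4: backref(off=3, len=1). Buffer before: "BFT" (len 3)
  byte 1: read out[0]='B', append. Buffer now: "BFTB"

Answer: B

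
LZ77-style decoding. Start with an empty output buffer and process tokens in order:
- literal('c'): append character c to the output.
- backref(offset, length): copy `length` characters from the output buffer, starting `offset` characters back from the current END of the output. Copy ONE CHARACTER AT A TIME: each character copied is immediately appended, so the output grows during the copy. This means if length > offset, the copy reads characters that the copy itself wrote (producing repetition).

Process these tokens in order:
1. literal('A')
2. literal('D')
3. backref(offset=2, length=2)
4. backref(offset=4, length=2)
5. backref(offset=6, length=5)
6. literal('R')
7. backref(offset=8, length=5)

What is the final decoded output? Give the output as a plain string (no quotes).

Token 1: literal('A'). Output: "A"
Token 2: literal('D'). Output: "AD"
Token 3: backref(off=2, len=2). Copied 'AD' from pos 0. Output: "ADAD"
Token 4: backref(off=4, len=2). Copied 'AD' from pos 0. Output: "ADADAD"
Token 5: backref(off=6, len=5). Copied 'ADADA' from pos 0. Output: "ADADADADADA"
Token 6: literal('R'). Output: "ADADADADADAR"
Token 7: backref(off=8, len=5). Copied 'ADADA' from pos 4. Output: "ADADADADADARADADA"

Answer: ADADADADADARADADA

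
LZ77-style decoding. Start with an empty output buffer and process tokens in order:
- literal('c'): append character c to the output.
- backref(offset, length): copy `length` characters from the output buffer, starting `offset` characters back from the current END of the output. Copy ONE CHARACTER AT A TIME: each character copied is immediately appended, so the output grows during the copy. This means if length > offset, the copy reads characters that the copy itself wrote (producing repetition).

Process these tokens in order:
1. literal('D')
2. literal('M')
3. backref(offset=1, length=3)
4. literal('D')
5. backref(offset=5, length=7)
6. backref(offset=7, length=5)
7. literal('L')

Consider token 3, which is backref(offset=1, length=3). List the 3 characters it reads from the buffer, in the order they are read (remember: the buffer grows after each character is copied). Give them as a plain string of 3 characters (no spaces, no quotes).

Token 1: literal('D'). Output: "D"
Token 2: literal('M'). Output: "DM"
Token 3: backref(off=1, len=3). Buffer before: "DM" (len 2)
  byte 1: read out[1]='M', append. Buffer now: "DMM"
  byte 2: read out[2]='M', append. Buffer now: "DMMM"
  byte 3: read out[3]='M', append. Buffer now: "DMMMM"

Answer: MMM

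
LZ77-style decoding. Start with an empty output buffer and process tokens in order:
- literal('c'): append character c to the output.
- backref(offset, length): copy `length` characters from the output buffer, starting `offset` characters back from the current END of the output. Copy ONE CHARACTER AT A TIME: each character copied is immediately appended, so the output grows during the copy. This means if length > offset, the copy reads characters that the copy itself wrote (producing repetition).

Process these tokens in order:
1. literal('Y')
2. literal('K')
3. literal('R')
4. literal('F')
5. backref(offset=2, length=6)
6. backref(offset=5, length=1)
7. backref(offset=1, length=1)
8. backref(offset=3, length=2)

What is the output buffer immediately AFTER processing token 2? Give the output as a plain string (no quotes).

Answer: YK

Derivation:
Token 1: literal('Y'). Output: "Y"
Token 2: literal('K'). Output: "YK"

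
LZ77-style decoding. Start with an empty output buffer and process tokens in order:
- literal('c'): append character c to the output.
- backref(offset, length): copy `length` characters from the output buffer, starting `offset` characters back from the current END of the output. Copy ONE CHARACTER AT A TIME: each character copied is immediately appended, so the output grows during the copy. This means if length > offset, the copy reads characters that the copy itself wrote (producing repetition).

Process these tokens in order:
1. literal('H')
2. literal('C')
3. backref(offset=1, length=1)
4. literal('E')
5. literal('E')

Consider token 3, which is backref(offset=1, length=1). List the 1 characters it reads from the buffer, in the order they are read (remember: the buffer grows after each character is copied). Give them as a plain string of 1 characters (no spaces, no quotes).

Token 1: literal('H'). Output: "H"
Token 2: literal('C'). Output: "HC"
Token 3: backref(off=1, len=1). Buffer before: "HC" (len 2)
  byte 1: read out[1]='C', append. Buffer now: "HCC"

Answer: C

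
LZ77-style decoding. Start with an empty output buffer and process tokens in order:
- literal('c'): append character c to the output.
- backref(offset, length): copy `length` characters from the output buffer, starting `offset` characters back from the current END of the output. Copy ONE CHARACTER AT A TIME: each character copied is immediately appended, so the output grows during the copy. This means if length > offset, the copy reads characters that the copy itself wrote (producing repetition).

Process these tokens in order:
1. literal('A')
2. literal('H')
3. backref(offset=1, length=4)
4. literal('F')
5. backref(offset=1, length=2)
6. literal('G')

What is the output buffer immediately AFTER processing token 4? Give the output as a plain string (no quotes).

Token 1: literal('A'). Output: "A"
Token 2: literal('H'). Output: "AH"
Token 3: backref(off=1, len=4) (overlapping!). Copied 'HHHH' from pos 1. Output: "AHHHHH"
Token 4: literal('F'). Output: "AHHHHHF"

Answer: AHHHHHF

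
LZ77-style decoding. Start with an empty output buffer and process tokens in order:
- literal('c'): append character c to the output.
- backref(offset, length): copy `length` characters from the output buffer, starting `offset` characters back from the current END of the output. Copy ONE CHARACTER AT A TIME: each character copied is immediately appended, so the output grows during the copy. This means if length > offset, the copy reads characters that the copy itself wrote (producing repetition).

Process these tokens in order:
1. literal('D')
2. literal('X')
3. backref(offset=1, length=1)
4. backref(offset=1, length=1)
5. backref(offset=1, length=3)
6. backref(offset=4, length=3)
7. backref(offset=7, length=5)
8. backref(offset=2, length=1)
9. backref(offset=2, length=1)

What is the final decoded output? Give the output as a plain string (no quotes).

Token 1: literal('D'). Output: "D"
Token 2: literal('X'). Output: "DX"
Token 3: backref(off=1, len=1). Copied 'X' from pos 1. Output: "DXX"
Token 4: backref(off=1, len=1). Copied 'X' from pos 2. Output: "DXXX"
Token 5: backref(off=1, len=3) (overlapping!). Copied 'XXX' from pos 3. Output: "DXXXXXX"
Token 6: backref(off=4, len=3). Copied 'XXX' from pos 3. Output: "DXXXXXXXXX"
Token 7: backref(off=7, len=5). Copied 'XXXXX' from pos 3. Output: "DXXXXXXXXXXXXXX"
Token 8: backref(off=2, len=1). Copied 'X' from pos 13. Output: "DXXXXXXXXXXXXXXX"
Token 9: backref(off=2, len=1). Copied 'X' from pos 14. Output: "DXXXXXXXXXXXXXXXX"

Answer: DXXXXXXXXXXXXXXXX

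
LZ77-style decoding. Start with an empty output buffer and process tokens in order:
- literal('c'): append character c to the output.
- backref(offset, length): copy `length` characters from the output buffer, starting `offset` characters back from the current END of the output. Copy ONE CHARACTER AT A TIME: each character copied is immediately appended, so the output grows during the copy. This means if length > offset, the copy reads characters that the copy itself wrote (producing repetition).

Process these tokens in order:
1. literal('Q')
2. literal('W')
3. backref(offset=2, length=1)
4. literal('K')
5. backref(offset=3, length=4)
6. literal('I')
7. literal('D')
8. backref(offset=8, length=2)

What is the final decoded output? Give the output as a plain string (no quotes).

Answer: QWQKWQKWIDQK

Derivation:
Token 1: literal('Q'). Output: "Q"
Token 2: literal('W'). Output: "QW"
Token 3: backref(off=2, len=1). Copied 'Q' from pos 0. Output: "QWQ"
Token 4: literal('K'). Output: "QWQK"
Token 5: backref(off=3, len=4) (overlapping!). Copied 'WQKW' from pos 1. Output: "QWQKWQKW"
Token 6: literal('I'). Output: "QWQKWQKWI"
Token 7: literal('D'). Output: "QWQKWQKWID"
Token 8: backref(off=8, len=2). Copied 'QK' from pos 2. Output: "QWQKWQKWIDQK"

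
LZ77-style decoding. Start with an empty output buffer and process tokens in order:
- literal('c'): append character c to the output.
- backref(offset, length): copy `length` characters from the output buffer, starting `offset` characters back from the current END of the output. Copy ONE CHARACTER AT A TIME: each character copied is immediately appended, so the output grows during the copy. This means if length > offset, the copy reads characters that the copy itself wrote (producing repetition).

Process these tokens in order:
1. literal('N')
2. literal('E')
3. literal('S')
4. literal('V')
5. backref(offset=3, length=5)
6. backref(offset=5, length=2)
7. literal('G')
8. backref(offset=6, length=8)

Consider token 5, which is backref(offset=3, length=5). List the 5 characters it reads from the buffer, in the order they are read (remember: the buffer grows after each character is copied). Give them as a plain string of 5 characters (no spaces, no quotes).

Token 1: literal('N'). Output: "N"
Token 2: literal('E'). Output: "NE"
Token 3: literal('S'). Output: "NES"
Token 4: literal('V'). Output: "NESV"
Token 5: backref(off=3, len=5). Buffer before: "NESV" (len 4)
  byte 1: read out[1]='E', append. Buffer now: "NESVE"
  byte 2: read out[2]='S', append. Buffer now: "NESVES"
  byte 3: read out[3]='V', append. Buffer now: "NESVESV"
  byte 4: read out[4]='E', append. Buffer now: "NESVESVE"
  byte 5: read out[5]='S', append. Buffer now: "NESVESVES"

Answer: ESVES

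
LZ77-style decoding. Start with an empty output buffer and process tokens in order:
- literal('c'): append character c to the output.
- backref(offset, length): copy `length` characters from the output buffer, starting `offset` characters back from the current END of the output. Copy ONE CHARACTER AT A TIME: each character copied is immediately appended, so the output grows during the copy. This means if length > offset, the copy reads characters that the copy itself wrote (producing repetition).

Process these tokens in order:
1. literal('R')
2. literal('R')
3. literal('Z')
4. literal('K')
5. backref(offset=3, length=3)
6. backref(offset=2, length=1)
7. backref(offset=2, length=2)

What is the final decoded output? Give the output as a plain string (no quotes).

Answer: RRZKRZKZKZ

Derivation:
Token 1: literal('R'). Output: "R"
Token 2: literal('R'). Output: "RR"
Token 3: literal('Z'). Output: "RRZ"
Token 4: literal('K'). Output: "RRZK"
Token 5: backref(off=3, len=3). Copied 'RZK' from pos 1. Output: "RRZKRZK"
Token 6: backref(off=2, len=1). Copied 'Z' from pos 5. Output: "RRZKRZKZ"
Token 7: backref(off=2, len=2). Copied 'KZ' from pos 6. Output: "RRZKRZKZKZ"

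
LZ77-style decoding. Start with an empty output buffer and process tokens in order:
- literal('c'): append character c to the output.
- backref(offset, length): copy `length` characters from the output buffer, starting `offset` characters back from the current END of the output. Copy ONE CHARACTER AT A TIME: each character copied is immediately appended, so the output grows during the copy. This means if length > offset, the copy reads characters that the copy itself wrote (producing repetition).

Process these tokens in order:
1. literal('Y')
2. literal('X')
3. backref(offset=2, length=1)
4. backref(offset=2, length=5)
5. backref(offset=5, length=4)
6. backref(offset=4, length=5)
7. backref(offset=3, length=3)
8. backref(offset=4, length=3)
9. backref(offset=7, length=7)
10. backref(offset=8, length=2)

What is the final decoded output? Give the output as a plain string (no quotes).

Token 1: literal('Y'). Output: "Y"
Token 2: literal('X'). Output: "YX"
Token 3: backref(off=2, len=1). Copied 'Y' from pos 0. Output: "YXY"
Token 4: backref(off=2, len=5) (overlapping!). Copied 'XYXYX' from pos 1. Output: "YXYXYXYX"
Token 5: backref(off=5, len=4). Copied 'XYXY' from pos 3. Output: "YXYXYXYXXYXY"
Token 6: backref(off=4, len=5) (overlapping!). Copied 'XYXYX' from pos 8. Output: "YXYXYXYXXYXYXYXYX"
Token 7: backref(off=3, len=3). Copied 'XYX' from pos 14. Output: "YXYXYXYXXYXYXYXYXXYX"
Token 8: backref(off=4, len=3). Copied 'XXY' from pos 16. Output: "YXYXYXYXXYXYXYXYXXYXXXY"
Token 9: backref(off=7, len=7). Copied 'XXYXXXY' from pos 16. Output: "YXYXYXYXXYXYXYXYXXYXXXYXXYXXXY"
Token 10: backref(off=8, len=2). Copied 'YX' from pos 22. Output: "YXYXYXYXXYXYXYXYXXYXXXYXXYXXXYYX"

Answer: YXYXYXYXXYXYXYXYXXYXXXYXXYXXXYYX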